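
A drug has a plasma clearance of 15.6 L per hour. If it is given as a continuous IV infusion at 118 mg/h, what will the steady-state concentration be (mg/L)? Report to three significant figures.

Css = rate / CL = 118 / 15.60 = 7.564 mg/L

7.56 mg/L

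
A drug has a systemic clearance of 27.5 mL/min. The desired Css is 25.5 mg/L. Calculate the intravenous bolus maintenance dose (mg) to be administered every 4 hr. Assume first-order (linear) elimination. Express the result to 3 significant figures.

168 mg

Convert clearance: 27.5 mL/min × 60 min/h ÷ 1000 mL/L = 1.650 L/h
D = CL × Css × τ = 1.650 × 25.5 × 4 = 168.3 mg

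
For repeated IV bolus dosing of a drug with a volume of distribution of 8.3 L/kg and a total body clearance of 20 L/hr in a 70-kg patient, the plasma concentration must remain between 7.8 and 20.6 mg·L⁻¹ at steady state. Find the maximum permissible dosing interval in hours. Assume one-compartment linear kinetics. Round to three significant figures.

Total Vd = 8.3 × 70 = 581.0 L
k = CL / Vd = 20.00 / 581.0 = 0.03442 h⁻¹
Between IV bolus doses, concentration decays as C = C₀·e^(−kτ), so C_peak/C_trough = e^(kτ).
τ_max = ln(C_peak/C_trough) / k = ln(20.6/7.8) / 0.03442 = 0.9712 / 0.03442 = 28.22 h

28.2 h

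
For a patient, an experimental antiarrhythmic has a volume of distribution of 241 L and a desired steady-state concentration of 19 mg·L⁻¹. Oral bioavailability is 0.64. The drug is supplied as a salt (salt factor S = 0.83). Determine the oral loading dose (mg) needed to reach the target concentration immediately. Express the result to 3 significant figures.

LD = Vd × C / F / S = 241.0 × 19.00 / 0.64 / 0.83 = 8620 mg

8620 mg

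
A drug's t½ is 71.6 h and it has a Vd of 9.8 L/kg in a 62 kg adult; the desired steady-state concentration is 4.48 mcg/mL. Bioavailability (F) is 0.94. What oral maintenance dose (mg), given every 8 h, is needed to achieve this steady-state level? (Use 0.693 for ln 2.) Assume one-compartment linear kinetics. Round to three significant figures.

224 mg

Vd = 9.8 L/kg × 62 kg = 607.6 L
CL = ln 2 · Vd / t½ = 0.693 × 607.6 / 71.6 = 5.881 L/h
D = CL × Css × τ / F = 5.881 × 4.48 × 8 / 0.94 = 224.2 mg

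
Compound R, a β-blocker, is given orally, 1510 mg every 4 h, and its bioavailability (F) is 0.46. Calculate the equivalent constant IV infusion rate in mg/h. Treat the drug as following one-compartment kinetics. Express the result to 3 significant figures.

174 mg/h

Equivalent systemic input: infusion rate = F·D/τ.
Rate = 0.46 × 1510 / 4 = 173.7 mg/h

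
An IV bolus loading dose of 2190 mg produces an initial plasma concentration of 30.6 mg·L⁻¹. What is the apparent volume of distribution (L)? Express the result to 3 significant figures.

71.6 L

Immediately after an IV bolus, C₀ = Dose / Vd, so Vd = Dose / C₀.
Vd = 2190 / 30.6 = 71.57 L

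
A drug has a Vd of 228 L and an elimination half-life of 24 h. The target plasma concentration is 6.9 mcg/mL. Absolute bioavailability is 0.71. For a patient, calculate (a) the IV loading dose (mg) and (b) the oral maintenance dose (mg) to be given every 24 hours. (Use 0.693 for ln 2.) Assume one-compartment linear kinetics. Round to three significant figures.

LD = Vd × C = 228.0 × 6.9 = 1573 mg
CL = 0.693 × Vd / t½ = 0.693 × 228.0 / 24 = 6.584 L/h
D = CL × Css × τ / F = 6.584 × 6.9 × 24 / 0.71 = 1536 mg

(a) 1570 mg; (b) 1540 mg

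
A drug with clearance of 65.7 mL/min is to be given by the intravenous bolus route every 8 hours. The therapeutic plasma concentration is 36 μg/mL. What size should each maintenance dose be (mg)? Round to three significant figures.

1140 mg

Convert clearance: 65.7 mL/min × 60 min/h ÷ 1000 mL/L = 3.942 L/h
D = CL × Css × τ = 3.942 × 36 × 8 = 1135 mg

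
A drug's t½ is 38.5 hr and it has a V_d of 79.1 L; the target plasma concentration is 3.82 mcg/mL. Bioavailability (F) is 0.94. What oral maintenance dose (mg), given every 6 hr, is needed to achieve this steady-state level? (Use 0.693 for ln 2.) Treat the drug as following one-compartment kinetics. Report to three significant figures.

CL = ln 2 · Vd / t½ = 0.693 × 79.10 / 38.5 = 1.424 L/h
D = CL × Css × τ / F = 1.424 × 3.82 × 6 / 0.94 = 34.72 mg

34.7 mg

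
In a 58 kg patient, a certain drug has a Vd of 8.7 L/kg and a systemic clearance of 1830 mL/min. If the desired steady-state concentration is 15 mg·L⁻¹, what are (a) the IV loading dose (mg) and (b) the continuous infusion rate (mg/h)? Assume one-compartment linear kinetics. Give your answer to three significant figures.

(a) 7570 mg; (b) 1650 mg/h

Vd(total) = 58 kg × 8.7 L/kg = 504.6 L
Loading dose = Vd × C = 504.6 × 15 = 7569 mg
CL = 1830 mL/min = 1830 × 0.06 = 109.8 L/h
Infusion rate = 109.8 L/h × 15 mg/L = 1647 mg/h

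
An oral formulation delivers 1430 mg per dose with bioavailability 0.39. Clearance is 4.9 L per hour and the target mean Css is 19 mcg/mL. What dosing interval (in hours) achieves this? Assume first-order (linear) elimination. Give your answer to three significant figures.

F·D/τ = CL·Css → τ = F·D / (CL·Css).
τ = 0.39 × 1430 / (4.9 × 19) = 5.990 h

5.99 h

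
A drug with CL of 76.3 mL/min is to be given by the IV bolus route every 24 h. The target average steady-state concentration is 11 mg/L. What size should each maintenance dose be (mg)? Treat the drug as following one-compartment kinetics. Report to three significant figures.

1210 mg

CL = 76.3 mL/min × 60/1000 = 4.578 L/h
D = CL × Css × τ = 4.578 × 11 × 24 = 1209 mg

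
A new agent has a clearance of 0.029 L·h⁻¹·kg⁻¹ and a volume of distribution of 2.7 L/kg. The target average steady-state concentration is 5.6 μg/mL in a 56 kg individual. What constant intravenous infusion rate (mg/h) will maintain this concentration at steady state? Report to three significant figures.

9.09 mg/h

CL = 0.029 L·h⁻¹·kg⁻¹ × 56 kg = 1.624 L/h
Vd does not affect the maintenance rate; only clearance governs steady-state input.
R₀ = 1.624 × 5.6 = 9.094 mg/h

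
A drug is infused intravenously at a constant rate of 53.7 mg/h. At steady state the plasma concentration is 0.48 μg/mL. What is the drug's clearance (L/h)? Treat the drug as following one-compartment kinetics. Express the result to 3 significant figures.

At steady state, infusion rate = CL × Css, so CL = rate / Css.
CL = 53.7 / 0.48 = 111.9 L/h

112 L/h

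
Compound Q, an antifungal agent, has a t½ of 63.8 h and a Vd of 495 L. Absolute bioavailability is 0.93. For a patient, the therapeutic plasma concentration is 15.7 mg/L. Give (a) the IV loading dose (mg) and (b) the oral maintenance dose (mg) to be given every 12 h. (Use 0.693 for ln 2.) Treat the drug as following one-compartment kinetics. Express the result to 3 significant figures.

(a) 7770 mg; (b) 1090 mg

LD = Vd × C = 495.0 × 15.7 = 7772 mg
CL = 0.693 × Vd / t½ = 0.693 × 495.0 / 63.8 = 5.377 L/h
D = CL × Css × τ / F = 5.377 × 15.7 × 12 / 0.93 = 1089 mg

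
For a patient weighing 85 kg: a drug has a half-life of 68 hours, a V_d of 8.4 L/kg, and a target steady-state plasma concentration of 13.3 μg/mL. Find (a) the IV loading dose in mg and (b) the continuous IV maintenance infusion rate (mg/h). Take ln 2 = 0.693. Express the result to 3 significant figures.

Vd(total) = 85 kg × 8.4 L/kg = 714.0 L
LD = Vd × C = 714.0 × 13.3 = 9496 mg
CL = 0.693 × Vd / t½ = 0.693 × 714.0 / 68 = 7.277 L/h
Infusion rate = CL × Css = 7.277 × 13.3 = 96.78 mg/h

(a) 9500 mg; (b) 96.8 mg/h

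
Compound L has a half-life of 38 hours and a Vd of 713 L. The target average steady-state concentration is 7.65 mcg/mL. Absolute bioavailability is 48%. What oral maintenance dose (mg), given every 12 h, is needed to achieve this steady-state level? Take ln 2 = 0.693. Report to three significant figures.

2490 mg

CL = 0.693 × Vd / t½ = 0.693 × 713.0 / 38 = 13.00 L/h
D = CL × Css × τ / F = 13.00 × 7.65 × 12 / 0.48 = 2486 mg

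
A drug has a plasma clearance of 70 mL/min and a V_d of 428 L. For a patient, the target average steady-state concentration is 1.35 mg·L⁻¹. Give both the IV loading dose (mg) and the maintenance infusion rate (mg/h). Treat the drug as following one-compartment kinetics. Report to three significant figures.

(a) 578 mg; (b) 5.67 mg/h

Loading: fill Vd to C_target → 428.0 L × 1.35 mg/L = 577.8 mg
Convert clearance: 70 mL/min × 60 min/h ÷ 1000 mL/L = 4.200 L/h
Maintenance infusion rate = CL × Css = 4.200 × 1.35 = 5.670 mg/h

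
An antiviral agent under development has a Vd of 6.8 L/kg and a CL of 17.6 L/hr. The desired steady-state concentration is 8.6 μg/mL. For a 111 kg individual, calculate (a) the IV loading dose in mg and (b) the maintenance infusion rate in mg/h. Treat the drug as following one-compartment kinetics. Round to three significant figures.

(a) 6490 mg; (b) 151 mg/h

Total Vd = 6.8 × 111 = 754.8 L
Loading dose = Vd × C = 754.8 × 8.6 = 6491 mg
Maintenance infusion rate = CL × Css = 17.60 × 8.6 = 151.4 mg/h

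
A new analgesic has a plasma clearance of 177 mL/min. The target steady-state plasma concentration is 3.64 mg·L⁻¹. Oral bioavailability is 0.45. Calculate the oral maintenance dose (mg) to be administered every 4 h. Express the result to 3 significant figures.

Convert clearance: 177 mL/min × 60 min/h ÷ 1000 mL/L = 10.62 L/h
D = CL × Css × τ / F = 10.62 × 3.64 × 4 / 0.45 = 343.6 mg

344 mg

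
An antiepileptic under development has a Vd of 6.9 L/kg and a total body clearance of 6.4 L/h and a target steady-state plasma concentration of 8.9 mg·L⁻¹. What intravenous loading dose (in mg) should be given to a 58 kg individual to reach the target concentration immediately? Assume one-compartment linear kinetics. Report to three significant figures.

Vd = 6.9 L/kg × 58 kg = 400.2 L
LD = Vd × C = 400.2 × 8.900 = 3562 mg

3560 mg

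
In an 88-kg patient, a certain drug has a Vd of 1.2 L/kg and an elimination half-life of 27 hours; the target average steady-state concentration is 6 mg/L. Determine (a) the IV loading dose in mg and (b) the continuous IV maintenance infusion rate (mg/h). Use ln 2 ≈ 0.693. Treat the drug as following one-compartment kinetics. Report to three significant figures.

(a) 634 mg; (b) 16.3 mg/h

Vd = 1.2 L/kg × 88 kg = 105.6 L
LD = Vd × C = 105.6 × 6 = 633.6 mg
CL = 0.693 × Vd / t½ = 0.693 × 105.6 / 27 = 2.710 L/h
Infusion rate = CL × Css = 2.710 × 6 = 16.26 mg/h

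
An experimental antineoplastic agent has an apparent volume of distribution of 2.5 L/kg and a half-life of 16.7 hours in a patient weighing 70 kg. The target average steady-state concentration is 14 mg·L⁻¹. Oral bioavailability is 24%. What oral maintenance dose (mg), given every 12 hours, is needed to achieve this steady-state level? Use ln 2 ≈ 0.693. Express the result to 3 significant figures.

5080 mg

Vd(total) = 70 kg × 2.5 L/kg = 175.0 L
CL = ln 2 · Vd / t½ = 0.693 × 175.0 / 16.7 = 7.262 L/h
D = CL × Css × τ / F = 7.262 × 14 × 12 / 0.24 = 5083 mg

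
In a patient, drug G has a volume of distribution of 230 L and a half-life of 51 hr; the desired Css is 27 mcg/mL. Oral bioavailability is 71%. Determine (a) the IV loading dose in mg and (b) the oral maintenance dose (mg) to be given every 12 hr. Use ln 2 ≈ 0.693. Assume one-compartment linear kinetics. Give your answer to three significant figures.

LD = Vd × C = 230.0 × 27 = 6210 mg
CL = 0.693 × Vd / t½ = 0.693 × 230.0 / 51 = 3.125 L/h
D = CL × Css × τ / F = 3.125 × 27 × 12 / 0.71 = 1426 mg

(a) 6210 mg; (b) 1430 mg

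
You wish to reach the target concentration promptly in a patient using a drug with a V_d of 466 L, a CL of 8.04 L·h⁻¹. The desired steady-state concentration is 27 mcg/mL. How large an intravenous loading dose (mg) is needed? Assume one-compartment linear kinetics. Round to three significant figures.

12600 mg

The loading dose fills Vd to the target concentration; clearance is irrelevant here.
LD = Vd × C = 466.0 × 27.00 = 12580 mg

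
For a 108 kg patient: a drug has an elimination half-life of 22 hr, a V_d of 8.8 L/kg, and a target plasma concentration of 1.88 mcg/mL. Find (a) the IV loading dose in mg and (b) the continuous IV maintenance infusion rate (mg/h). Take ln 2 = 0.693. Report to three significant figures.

(a) 1790 mg; (b) 56.3 mg/h

Total Vd = 8.8 × 108 = 950.4 L
LD = Vd × C = 950.4 × 1.88 = 1787 mg
CL = 0.693 × Vd / t½ = 0.693 × 950.4 / 22 = 29.94 L/h
Infusion rate = CL × Css = 29.94 × 1.88 = 56.29 mg/h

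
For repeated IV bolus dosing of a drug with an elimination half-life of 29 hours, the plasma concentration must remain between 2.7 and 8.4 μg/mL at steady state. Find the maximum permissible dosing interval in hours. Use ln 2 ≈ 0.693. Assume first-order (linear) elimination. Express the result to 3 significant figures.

k = 0.693 / t½ = 0.693 / 29 = 0.02390 h⁻¹
Between IV bolus doses, concentration decays as C = C₀·e^(−kτ), so C_peak/C_trough = e^(kτ).
τ_max = ln(C_peak/C_trough) / k = ln(8.4/2.7) / 0.02390 = 1.135 / 0.02390 = 47.49 h

47.5 h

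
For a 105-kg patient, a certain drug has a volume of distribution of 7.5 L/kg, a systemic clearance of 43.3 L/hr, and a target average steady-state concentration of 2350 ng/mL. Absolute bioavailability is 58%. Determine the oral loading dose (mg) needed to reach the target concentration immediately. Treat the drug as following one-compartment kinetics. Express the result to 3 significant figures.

Total Vd = 7.5 × 105 = 787.5 L
C = 2350 ng/mL = 2.350 mg/L
LD = Vd × C / F = 787.5 × 2.350 / 0.58 = 3191 mg

3190 mg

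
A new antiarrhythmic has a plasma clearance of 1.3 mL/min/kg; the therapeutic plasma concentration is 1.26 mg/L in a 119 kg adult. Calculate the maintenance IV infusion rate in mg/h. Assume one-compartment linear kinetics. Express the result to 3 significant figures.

CL = 1.3 mL/min/kg × 119 kg = 154.7 mL/min = 154.7 × 60/1000 = 9.282 L/h
Infusion rate = CL · Css = 9.282 L/h × 1.26 mg/L = 11.70 mg/h

11.7 mg/h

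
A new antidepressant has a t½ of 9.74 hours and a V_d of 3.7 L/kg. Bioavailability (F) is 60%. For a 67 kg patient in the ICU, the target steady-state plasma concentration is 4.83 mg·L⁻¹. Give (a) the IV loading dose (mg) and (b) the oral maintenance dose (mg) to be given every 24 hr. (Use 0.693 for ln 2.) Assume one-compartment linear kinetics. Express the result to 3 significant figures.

(a) 1200 mg; (b) 3410 mg

Vd = 3.7 L/kg × 67 kg = 247.9 L
LD = Vd × C = 247.9 × 4.83 = 1197 mg
CL = 0.693 × Vd / t½ = 0.693 × 247.9 / 9.74 = 17.64 L/h
D = CL × Css × τ / F = 17.64 × 4.83 × 24 / 0.6 = 3408 mg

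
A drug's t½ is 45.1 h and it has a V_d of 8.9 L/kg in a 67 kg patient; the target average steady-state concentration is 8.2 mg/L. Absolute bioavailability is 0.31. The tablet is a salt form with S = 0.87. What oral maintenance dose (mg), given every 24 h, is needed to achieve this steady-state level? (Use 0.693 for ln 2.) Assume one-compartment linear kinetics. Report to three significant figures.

6690 mg

Vd = 8.9 L/kg × 67 kg = 596.3 L
CL = ln 2 · Vd / t½ = 0.693 × 596.3 / 45.1 = 9.163 L/h
D = CL × Css × τ / F / S = 9.163 × 8.2 × 24 / 0.31 / 0.87 = 6686 mg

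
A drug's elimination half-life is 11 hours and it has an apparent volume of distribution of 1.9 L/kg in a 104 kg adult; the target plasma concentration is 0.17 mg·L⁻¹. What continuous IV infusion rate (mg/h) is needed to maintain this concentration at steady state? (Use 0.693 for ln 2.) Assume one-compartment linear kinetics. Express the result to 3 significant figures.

2.12 mg/h

Total Vd = 1.9 × 104 = 197.6 L
k = 0.693/11 = 0.06300 h⁻¹, so CL = k·Vd = 0.06300 × 197.6 = 12.45 L/h
Infusion rate = CL × Css = 12.45 × 0.17 = 2.117 mg/h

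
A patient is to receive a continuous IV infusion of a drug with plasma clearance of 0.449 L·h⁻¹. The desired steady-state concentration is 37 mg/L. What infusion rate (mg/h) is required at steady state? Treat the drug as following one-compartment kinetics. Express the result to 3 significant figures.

16.6 mg/h

Infusion rate = CL · Css = 0.4490 L/h × 37 mg/L = 16.61 mg/h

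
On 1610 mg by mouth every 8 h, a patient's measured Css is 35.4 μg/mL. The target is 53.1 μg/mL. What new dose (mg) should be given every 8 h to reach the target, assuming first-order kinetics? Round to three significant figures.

2420 mg

With linear kinetics, Css is proportional to dose rate (D/τ) at fixed clearance.
D₂ = D₁ × (Css,target / Css,current) = 1610 × 53.1/35.4 = 2415 mg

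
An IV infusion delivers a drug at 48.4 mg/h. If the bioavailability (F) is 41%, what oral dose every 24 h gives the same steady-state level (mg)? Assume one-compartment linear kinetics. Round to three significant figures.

To maintain the same Css, the systemic dosing rate must be unchanged: F·D/τ = infusion rate.
D = rate × τ / F = 48.4 × 24 / 0.41 = 2833 mg

2830 mg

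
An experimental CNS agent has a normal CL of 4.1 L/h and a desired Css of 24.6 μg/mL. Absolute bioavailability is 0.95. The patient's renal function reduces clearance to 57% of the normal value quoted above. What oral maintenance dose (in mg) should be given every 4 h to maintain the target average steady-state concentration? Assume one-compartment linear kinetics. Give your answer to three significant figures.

242 mg

Patient clearance = 0.57 × 4.100 = 2.337 L/h
At steady state, dose per interval replaces the amount cleared in that interval: F·D/τ = CL·Css.
D = CL × Css × τ / F = 2.337 × 24.6 × 4 / 0.95 = 242.1 mg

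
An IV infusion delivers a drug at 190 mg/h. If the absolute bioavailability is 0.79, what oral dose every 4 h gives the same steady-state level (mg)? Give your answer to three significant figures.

962 mg

To maintain the same Css, the systemic dosing rate must be unchanged: F·D/τ = infusion rate.
D = rate × τ / F = 190 × 4 / 0.79 = 962.0 mg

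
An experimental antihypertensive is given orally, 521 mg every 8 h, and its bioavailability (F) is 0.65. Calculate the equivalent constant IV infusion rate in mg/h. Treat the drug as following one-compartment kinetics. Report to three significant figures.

Equivalent systemic input: infusion rate = F·D/τ.
Rate = 0.65 × 521 / 8 = 42.33 mg/h

42.3 mg/h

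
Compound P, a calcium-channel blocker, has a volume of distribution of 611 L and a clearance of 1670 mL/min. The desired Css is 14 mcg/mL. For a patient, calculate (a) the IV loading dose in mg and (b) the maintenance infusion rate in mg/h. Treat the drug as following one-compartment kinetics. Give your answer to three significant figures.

Loading: fill Vd to C_target → 611.0 L × 14 mg/L = 8554 mg
Convert clearance: 1670 mL/min × 60 min/h ÷ 1000 mL/L = 100.2 L/h
Maintenance: replace elimination → rate = CL × Css = 100.2 × 14 = 1403 mg/h

(a) 8550 mg; (b) 1400 mg/h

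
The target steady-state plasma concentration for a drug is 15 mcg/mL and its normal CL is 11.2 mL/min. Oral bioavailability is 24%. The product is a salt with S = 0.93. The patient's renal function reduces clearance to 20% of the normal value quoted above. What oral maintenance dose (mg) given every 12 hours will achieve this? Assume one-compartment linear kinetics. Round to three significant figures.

CL = 11.2 mL/min × 60/1000 = 0.6720 L/h
Patient clearance = 0.2 × 0.6720 = 0.1344 L/h
D = CL × Css × τ / F / S = 0.1344 × 15 × 12 / 0.24 / 0.93 = 108.4 mg

108 mg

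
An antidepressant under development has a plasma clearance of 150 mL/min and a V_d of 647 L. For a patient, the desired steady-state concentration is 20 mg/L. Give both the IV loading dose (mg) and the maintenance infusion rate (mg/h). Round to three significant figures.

LD = Vd · C_target = 647.0 × 20 = 12940 mg
CL = 150 mL/min × 60/1000 = 9.000 L/h
Maintenance: replace elimination → rate = CL × Css = 9.000 × 20 = 180.0 mg/h

(a) 12900 mg; (b) 180 mg/h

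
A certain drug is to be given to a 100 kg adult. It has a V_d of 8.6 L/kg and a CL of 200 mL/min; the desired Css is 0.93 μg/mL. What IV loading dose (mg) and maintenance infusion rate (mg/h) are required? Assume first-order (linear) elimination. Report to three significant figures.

Vd = 8.6 L/kg × 100 kg = 860.0 L
Loading dose = Vd × C = 860.0 × 0.93 = 799.8 mg
CL = 200 mL/min × 60/1000 = 12.00 L/h
Infusion rate = 12.00 L/h × 0.93 mg/L = 11.16 mg/h

(a) 800 mg; (b) 11.2 mg/h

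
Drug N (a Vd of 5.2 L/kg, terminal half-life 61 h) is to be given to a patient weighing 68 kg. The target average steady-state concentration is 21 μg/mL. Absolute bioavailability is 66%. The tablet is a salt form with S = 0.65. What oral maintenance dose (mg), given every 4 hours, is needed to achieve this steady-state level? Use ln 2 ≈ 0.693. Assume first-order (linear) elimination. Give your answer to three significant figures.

Total Vd = 5.2 × 68 = 353.6 L
CL = ln 2 · Vd / t½ = 0.693 × 353.6 / 61 = 4.017 L/h
D = CL × Css × τ / F / S = 4.017 × 21 × 4 / 0.66 / 0.65 = 786.5 mg

787 mg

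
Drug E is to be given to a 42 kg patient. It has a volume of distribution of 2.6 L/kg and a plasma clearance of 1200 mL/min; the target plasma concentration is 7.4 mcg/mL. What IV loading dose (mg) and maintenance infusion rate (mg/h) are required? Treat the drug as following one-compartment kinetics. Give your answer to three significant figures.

(a) 808 mg; (b) 533 mg/h

Vd(total) = 42 kg × 2.6 L/kg = 109.2 L
Loading dose = Vd × C = 109.2 × 7.4 = 808.1 mg
Convert clearance: 1200 mL/min × 60 min/h ÷ 1000 mL/L = 72.00 L/h
Maintenance infusion rate = CL × Css = 72.00 × 7.4 = 532.8 mg/h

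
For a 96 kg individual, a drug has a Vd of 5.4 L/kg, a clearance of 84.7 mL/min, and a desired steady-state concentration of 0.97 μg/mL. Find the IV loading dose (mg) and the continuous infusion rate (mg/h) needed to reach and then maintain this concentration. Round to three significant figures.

(a) 503 mg; (b) 4.93 mg/h

Vd = 5.4 L/kg × 96 kg = 518.4 L
Loading dose = Vd × C = 518.4 × 0.97 = 502.8 mg
CL = 84.7 mL/min × 60/1000 = 5.082 L/h
Infusion rate = 5.082 L/h × 0.97 mg/L = 4.930 mg/h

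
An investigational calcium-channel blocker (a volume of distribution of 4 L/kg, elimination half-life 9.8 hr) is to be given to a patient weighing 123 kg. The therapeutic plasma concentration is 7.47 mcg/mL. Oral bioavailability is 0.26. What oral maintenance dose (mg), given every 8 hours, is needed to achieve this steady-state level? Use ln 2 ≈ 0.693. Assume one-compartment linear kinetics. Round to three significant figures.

8000 mg

Vd = 4 L/kg × 123 kg = 492.0 L
CL = ln 2 · Vd / t½ = 0.693 × 492.0 / 9.8 = 34.79 L/h
D = CL × Css × τ / F = 34.79 × 7.47 × 8 / 0.26 = 7996 mg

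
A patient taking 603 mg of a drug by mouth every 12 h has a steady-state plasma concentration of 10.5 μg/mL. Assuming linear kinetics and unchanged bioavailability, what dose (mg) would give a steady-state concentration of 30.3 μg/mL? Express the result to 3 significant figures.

1740 mg

With linear kinetics, Css is proportional to dose rate (D/τ) at fixed clearance.
D₂ = D₁ × (Css,target / Css,current) = 603 × 30.3/10.5 = 1740 mg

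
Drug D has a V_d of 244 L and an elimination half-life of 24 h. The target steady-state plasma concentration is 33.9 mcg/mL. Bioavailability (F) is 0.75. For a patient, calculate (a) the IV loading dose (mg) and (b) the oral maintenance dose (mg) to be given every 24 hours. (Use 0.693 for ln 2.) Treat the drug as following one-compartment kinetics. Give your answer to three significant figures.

LD = Vd × C = 244.0 × 33.9 = 8272 mg
CL = 0.693 × Vd / t½ = 0.693 × 244.0 / 24 = 7.046 L/h
D = CL × Css × τ / F = 7.046 × 33.9 × 24 / 0.75 = 7644 mg

(a) 8270 mg; (b) 7640 mg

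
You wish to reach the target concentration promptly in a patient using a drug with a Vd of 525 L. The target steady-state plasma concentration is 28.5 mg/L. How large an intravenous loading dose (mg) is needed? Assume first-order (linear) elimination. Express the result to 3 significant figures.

15000 mg

LD = Vd × C = 525.0 × 28.50 = 14960 mg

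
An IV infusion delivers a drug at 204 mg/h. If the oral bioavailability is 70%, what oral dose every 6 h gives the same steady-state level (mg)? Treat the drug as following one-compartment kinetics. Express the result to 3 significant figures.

1750 mg

To maintain the same Css, the systemic dosing rate must be unchanged: F·D/τ = infusion rate.
D = rate × τ / F = 204 × 6 / 0.7 = 1749 mg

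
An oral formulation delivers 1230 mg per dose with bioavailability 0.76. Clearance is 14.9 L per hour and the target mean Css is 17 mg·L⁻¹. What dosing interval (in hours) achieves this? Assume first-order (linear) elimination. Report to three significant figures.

3.69 h

F·D/τ = CL·Css → τ = F·D / (CL·Css).
τ = 0.76 × 1230 / (14.9 × 17) = 3.690 h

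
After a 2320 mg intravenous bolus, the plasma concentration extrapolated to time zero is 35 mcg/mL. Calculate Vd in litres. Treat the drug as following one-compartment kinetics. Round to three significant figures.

Immediately after an IV bolus, C₀ = Dose / Vd, so Vd = Dose / C₀.
Vd = 2320 / 35 = 66.29 L

66.3 L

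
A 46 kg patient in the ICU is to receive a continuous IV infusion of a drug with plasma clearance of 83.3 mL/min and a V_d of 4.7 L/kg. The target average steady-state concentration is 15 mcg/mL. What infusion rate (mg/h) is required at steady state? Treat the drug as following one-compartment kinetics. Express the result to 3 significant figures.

75.0 mg/h

CL = 83.3 mL/min × 60/1000 = 4.998 L/h
Maintenance depends on clearance, not Vd — rate in must match rate out.
Rate = CL × Css = 4.998 × 15 = 74.97 mg/h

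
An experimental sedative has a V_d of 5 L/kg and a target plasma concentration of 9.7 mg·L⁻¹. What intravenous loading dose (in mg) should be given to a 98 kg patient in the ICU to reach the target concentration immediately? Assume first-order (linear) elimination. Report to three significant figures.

Total Vd = 5 × 98 = 490.0 L
LD = Vd × C = 490.0 × 9.700 = 4753 mg

4750 mg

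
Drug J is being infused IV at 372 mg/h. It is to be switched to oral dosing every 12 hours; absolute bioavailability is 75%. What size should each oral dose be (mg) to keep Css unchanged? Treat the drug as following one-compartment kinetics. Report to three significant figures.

To maintain the same Css, the systemic dosing rate must be unchanged: F·D/τ = infusion rate.
D = rate × τ / F = 372 × 12 / 0.75 = 5952 mg

5950 mg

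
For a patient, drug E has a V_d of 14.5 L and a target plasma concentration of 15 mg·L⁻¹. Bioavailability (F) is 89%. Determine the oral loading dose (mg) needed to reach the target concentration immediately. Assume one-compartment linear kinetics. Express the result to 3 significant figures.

244 mg

LD = Vd × C / F = 14.50 × 15.00 / 0.89 = 244.4 mg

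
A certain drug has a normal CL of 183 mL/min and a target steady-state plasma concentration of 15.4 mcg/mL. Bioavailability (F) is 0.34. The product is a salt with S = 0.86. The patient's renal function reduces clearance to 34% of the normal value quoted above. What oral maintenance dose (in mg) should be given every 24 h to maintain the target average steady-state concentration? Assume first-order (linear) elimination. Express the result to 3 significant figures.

4720 mg

CL = 183 mL/min × 60/1000 = 10.98 L/h
Patient clearance = 0.34 × 10.98 = 3.733 L/h
D = CL × Css × τ / F / S = 3.733 × 15.4 × 24 / 0.34 / 0.86 = 4719 mg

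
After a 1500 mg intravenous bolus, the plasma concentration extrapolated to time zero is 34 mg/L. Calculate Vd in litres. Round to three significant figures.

Immediately after an IV bolus, C₀ = Dose / Vd, so Vd = Dose / C₀.
Vd = 1500 / 34 = 44.12 L

44.1 L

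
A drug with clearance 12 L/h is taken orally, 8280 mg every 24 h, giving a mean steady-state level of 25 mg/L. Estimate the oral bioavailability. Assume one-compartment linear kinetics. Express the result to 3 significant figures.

0.870

F·D/τ = CL·Css at steady state → F = CL·Css·τ / D.
F = 12 × 25 × 24 / 8280 = 0.870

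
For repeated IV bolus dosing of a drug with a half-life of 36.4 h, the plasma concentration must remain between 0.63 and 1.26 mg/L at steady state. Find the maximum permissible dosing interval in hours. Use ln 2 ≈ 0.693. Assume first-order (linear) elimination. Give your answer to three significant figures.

36.4 h

k = 0.693 / t½ = 0.693 / 36.4 = 0.01904 h⁻¹
Between IV bolus doses, concentration decays as C = C₀·e^(−kτ), so C_peak/C_trough = e^(kτ).
τ_max = ln(C_peak/C_trough) / k = ln(1.26/0.63) / 0.01904 = 0.6931 / 0.01904 = 36.40 h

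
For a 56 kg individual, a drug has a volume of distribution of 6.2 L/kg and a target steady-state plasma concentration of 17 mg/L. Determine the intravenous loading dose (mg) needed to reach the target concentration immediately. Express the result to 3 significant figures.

5900 mg

Total Vd = 6.2 × 56 = 347.2 L
The loading dose fills Vd to the target concentration.
LD = Vd × C = 347.2 × 17.00 = 5902 mg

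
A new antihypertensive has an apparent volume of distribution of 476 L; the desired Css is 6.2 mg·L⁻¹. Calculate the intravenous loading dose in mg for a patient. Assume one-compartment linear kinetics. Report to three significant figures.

The loading dose fills Vd to the target concentration.
LD = Vd × C = 476.0 × 6.200 = 2951 mg

2950 mg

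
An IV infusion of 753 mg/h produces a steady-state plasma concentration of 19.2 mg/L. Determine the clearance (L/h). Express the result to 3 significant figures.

At steady state, infusion rate = CL × Css, so CL = rate / Css.
CL = 753 / 19.2 = 39.22 L/h

39.2 L/h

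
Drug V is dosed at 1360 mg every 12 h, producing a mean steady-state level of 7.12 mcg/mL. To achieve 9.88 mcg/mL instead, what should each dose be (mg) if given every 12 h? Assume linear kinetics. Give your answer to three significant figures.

With linear kinetics, Css is proportional to dose rate (D/τ) at fixed clearance.
D₂ = D₁ × (Css,target / Css,current) = 1360 × 9.88/7.12 = 1887 mg

1890 mg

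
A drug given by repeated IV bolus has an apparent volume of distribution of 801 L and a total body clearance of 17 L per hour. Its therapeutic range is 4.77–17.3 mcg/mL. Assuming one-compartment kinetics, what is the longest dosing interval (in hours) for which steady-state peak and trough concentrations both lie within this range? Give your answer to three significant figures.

60.7 h

k = CL / Vd = 17.00 / 801.0 = 0.02122 h⁻¹
Between IV bolus doses, concentration decays as C = C₀·e^(−kτ), so C_peak/C_trough = e^(kτ).
τ_max = ln(C_peak/C_trough) / k = ln(17.3/4.77) / 0.02122 = 1.288 / 0.02122 = 60.70 h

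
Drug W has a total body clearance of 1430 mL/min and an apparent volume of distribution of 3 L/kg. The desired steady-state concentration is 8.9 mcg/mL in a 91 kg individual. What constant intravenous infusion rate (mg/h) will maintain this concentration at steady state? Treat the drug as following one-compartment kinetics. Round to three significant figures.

CL = 1430 mL/min = 1430 × 0.06 = 85.80 L/h
At steady state, infusion rate equals elimination rate: rate in = CL × Css.
Rate = CL × Css = 85.80 × 8.9 = 763.6 mg/h

764 mg/h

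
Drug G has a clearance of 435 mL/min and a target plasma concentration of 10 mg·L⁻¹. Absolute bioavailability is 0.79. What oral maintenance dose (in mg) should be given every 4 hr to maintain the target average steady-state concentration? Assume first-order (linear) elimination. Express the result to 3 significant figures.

Convert clearance: 435 mL/min × 60 min/h ÷ 1000 mL/L = 26.10 L/h
D = CL × Css × τ / F = 26.10 × 10 × 4 / 0.79 = 1322 mg

1320 mg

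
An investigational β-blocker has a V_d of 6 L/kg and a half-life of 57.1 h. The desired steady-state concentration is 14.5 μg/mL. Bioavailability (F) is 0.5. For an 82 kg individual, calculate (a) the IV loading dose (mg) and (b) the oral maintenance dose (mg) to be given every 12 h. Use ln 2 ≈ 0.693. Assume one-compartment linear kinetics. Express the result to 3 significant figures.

Vd(total) = 82 kg × 6 L/kg = 492.0 L
LD = Vd × C = 492.0 × 14.5 = 7134 mg
CL = 0.693 × Vd / t½ = 0.693 × 492.0 / 57.1 = 5.971 L/h
D = CL × Css × τ / F = 5.971 × 14.5 × 12 / 0.5 = 2078 mg

(a) 7130 mg; (b) 2080 mg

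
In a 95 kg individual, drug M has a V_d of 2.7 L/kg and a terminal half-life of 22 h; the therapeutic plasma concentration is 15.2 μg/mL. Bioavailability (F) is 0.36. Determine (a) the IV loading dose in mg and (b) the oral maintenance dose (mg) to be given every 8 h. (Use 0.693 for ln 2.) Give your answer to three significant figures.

(a) 3900 mg; (b) 2730 mg

Vd(total) = 95 kg × 2.7 L/kg = 256.5 L
LD = Vd × C = 256.5 × 15.2 = 3899 mg
CL = 0.693 × Vd / t½ = 0.693 × 256.5 / 22 = 8.080 L/h
D = CL × Css × τ / F = 8.080 × 15.2 × 8 / 0.36 = 2729 mg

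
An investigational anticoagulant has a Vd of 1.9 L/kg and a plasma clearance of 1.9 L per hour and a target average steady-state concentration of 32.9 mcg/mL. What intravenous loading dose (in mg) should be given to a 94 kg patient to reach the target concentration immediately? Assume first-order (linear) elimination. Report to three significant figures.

5880 mg

Total Vd = 1.9 × 94 = 178.6 L
The loading dose fills Vd to the target concentration.
LD = Vd × C = 178.6 × 32.90 = 5876 mg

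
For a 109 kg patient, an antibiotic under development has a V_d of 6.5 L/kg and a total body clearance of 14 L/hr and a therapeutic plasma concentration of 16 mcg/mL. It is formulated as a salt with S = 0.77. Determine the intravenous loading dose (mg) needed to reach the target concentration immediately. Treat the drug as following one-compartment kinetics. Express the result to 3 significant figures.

Total Vd = 6.5 × 109 = 708.5 L
Loading dose depends on Vd (not clearance): it fills the distribution volume.
LD = Vd × C / S = 708.5 × 16.00 / 0.77 = 14720 mg

14700 mg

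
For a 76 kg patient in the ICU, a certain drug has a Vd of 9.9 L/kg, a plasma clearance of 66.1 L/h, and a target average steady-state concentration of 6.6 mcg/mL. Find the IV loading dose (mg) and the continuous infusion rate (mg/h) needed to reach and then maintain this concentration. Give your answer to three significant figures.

Vd(total) = 76 kg × 9.9 L/kg = 752.4 L
Loading dose = Vd × C = 752.4 × 6.6 = 4966 mg
Maintenance infusion rate = CL × Css = 66.10 × 6.6 = 436.3 mg/h

(a) 4970 mg; (b) 436 mg/h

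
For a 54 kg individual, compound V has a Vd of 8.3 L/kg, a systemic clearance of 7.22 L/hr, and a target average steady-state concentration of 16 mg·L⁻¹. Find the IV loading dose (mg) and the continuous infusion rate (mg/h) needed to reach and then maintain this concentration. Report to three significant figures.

(a) 7170 mg; (b) 116 mg/h

Vd = 8.3 L/kg × 54 kg = 448.2 L
Loading: fill Vd to C_target → 448.2 L × 16 mg/L = 7171 mg
Maintenance infusion rate = CL × Css = 7.220 × 16 = 115.5 mg/h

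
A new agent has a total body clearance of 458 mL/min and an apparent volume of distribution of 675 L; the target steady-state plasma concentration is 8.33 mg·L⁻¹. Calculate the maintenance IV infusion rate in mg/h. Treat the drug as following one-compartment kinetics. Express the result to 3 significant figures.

229 mg/h

CL = 458 mL/min = 458 × 0.06 = 27.48 L/h
At steady state, infusion rate equals elimination rate: rate in = CL × Css.
Infusion rate = CL · Css = 27.48 L/h × 8.33 mg/L = 228.9 mg/h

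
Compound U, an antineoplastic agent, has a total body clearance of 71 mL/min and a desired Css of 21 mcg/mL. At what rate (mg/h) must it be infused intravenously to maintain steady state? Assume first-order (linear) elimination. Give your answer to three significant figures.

CL = 71 mL/min × 60/1000 = 4.260 L/h
Rate = CL × Css = 4.260 × 21 = 89.46 mg/h

89.5 mg/h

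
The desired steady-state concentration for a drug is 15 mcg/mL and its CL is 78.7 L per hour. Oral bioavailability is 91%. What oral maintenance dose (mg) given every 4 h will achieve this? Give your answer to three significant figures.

5190 mg

At steady state, dose per interval replaces the amount cleared in that interval: F·D/τ = CL·Css.
D = CL × Css × τ / F = 78.70 × 15 × 4 / 0.91 = 5189 mg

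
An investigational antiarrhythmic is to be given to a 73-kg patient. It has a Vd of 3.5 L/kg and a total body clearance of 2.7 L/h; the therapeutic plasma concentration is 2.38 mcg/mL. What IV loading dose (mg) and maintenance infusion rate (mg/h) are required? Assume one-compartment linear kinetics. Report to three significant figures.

Vd = 3.5 L/kg × 73 kg = 255.5 L
Loading: fill Vd to C_target → 255.5 L × 2.38 mg/L = 608.1 mg
Maintenance infusion rate = CL × Css = 2.700 × 2.38 = 6.426 mg/h

(a) 608 mg; (b) 6.43 mg/h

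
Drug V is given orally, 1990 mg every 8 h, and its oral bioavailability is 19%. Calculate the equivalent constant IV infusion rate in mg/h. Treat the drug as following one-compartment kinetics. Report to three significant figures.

47.3 mg/h

Equivalent systemic input: infusion rate = F·D/τ.
Rate = 0.19 × 1990 / 8 = 47.26 mg/h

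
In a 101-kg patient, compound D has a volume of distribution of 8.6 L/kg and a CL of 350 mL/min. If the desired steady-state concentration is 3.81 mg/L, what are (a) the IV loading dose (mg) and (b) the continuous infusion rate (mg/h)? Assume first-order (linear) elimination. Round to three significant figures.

Vd = 8.6 L/kg × 101 kg = 868.6 L
LD = Vd · C_target = 868.6 × 3.81 = 3309 mg
Convert clearance: 350 mL/min × 60 min/h ÷ 1000 mL/L = 21.00 L/h
Maintenance: replace elimination → rate = CL × Css = 21.00 × 3.81 = 80.01 mg/h

(a) 3310 mg; (b) 80.0 mg/h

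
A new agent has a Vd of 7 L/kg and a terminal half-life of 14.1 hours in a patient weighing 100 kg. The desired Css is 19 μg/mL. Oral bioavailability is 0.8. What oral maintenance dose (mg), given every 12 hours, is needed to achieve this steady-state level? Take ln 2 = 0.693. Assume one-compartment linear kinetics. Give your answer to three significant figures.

Vd(total) = 100 kg × 7 L/kg = 700.0 L
k = 0.693/14.1 = 0.04915 h⁻¹, so CL = k·Vd = 0.04915 × 700.0 = 34.41 L/h
D = CL × Css × τ / F = 34.41 × 19 × 12 / 0.8 = 9807 mg

9810 mg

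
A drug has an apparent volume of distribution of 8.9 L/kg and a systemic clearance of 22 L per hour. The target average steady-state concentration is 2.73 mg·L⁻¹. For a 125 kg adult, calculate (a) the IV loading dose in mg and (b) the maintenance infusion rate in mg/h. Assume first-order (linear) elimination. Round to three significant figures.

Vd = 8.9 L/kg × 125 kg = 1113 L
LD = Vd · C_target = 1113 × 2.73 = 3038 mg
Maintenance: replace elimination → rate = CL × Css = 22.00 × 2.73 = 60.06 mg/h

(a) 3040 mg; (b) 60.1 mg/h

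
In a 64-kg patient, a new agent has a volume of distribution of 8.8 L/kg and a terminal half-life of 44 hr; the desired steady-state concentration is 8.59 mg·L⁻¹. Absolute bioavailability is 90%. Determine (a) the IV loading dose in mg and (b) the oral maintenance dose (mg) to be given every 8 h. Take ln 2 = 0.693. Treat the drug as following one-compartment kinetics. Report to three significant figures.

Total Vd = 8.8 × 64 = 563.2 L
LD = Vd × C = 563.2 × 8.59 = 4838 mg
CL = 0.693 × Vd / t½ = 0.693 × 563.2 / 44 = 8.870 L/h
D = CL × Css × τ / F = 8.870 × 8.59 × 8 / 0.9 = 677.3 mg

(a) 4840 mg; (b) 677 mg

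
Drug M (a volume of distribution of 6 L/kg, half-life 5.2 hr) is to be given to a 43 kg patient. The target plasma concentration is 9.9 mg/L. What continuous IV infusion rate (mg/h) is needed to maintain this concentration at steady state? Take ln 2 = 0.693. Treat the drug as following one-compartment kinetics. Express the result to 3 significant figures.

340 mg/h

Total Vd = 6 × 43 = 258.0 L
CL = 0.693 × Vd / t½ = 0.693 × 258.0 / 5.2 = 34.38 L/h
Infusion rate = CL × Css = 34.38 × 9.9 = 340.4 mg/h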